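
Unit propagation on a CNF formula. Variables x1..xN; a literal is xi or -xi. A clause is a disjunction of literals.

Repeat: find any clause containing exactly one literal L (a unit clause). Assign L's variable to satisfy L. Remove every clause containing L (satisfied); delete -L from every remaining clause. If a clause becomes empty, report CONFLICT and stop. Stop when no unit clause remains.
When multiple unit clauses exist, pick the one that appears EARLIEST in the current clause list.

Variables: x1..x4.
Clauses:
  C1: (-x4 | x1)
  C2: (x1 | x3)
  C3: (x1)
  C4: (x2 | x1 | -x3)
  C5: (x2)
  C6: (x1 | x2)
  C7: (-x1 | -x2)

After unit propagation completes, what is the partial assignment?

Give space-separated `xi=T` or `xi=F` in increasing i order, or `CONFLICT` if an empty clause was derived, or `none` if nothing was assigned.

Answer: CONFLICT

Derivation:
unit clause [1] forces x1=T; simplify:
  drop -1 from [-1, -2] -> [-2]
  satisfied 5 clause(s); 2 remain; assigned so far: [1]
unit clause [2] forces x2=T; simplify:
  drop -2 from [-2] -> [] (empty!)
  satisfied 1 clause(s); 1 remain; assigned so far: [1, 2]
CONFLICT (empty clause)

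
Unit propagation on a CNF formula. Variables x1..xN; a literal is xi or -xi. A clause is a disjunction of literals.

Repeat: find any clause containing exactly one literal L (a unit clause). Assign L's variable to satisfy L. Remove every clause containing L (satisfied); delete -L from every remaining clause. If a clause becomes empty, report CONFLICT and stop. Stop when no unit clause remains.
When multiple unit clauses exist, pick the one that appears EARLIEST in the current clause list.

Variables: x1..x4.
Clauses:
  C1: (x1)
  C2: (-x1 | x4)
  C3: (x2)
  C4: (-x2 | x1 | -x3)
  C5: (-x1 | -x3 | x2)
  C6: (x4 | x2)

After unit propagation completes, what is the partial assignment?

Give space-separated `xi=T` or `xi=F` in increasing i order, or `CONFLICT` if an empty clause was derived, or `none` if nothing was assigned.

unit clause [1] forces x1=T; simplify:
  drop -1 from [-1, 4] -> [4]
  drop -1 from [-1, -3, 2] -> [-3, 2]
  satisfied 2 clause(s); 4 remain; assigned so far: [1]
unit clause [4] forces x4=T; simplify:
  satisfied 2 clause(s); 2 remain; assigned so far: [1, 4]
unit clause [2] forces x2=T; simplify:
  satisfied 2 clause(s); 0 remain; assigned so far: [1, 2, 4]

Answer: x1=T x2=T x4=T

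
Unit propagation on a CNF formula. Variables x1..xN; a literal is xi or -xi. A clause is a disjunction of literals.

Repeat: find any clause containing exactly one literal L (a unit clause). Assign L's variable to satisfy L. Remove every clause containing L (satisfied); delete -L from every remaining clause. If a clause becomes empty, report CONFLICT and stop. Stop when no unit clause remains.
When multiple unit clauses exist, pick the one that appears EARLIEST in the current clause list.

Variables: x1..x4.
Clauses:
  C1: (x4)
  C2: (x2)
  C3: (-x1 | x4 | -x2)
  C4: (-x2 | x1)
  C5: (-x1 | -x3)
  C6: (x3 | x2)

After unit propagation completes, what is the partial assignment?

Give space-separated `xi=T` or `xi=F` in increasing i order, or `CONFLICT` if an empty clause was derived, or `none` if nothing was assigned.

unit clause [4] forces x4=T; simplify:
  satisfied 2 clause(s); 4 remain; assigned so far: [4]
unit clause [2] forces x2=T; simplify:
  drop -2 from [-2, 1] -> [1]
  satisfied 2 clause(s); 2 remain; assigned so far: [2, 4]
unit clause [1] forces x1=T; simplify:
  drop -1 from [-1, -3] -> [-3]
  satisfied 1 clause(s); 1 remain; assigned so far: [1, 2, 4]
unit clause [-3] forces x3=F; simplify:
  satisfied 1 clause(s); 0 remain; assigned so far: [1, 2, 3, 4]

Answer: x1=T x2=T x3=F x4=T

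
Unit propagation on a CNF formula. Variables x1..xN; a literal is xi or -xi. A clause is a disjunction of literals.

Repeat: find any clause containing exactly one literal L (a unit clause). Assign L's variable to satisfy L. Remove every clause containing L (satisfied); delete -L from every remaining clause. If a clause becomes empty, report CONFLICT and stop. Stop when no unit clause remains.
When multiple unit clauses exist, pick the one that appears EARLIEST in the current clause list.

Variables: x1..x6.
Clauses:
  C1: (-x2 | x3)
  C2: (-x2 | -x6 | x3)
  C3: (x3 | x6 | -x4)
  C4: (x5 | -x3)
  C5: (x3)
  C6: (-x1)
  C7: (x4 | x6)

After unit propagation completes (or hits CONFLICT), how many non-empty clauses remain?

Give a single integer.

Answer: 1

Derivation:
unit clause [3] forces x3=T; simplify:
  drop -3 from [5, -3] -> [5]
  satisfied 4 clause(s); 3 remain; assigned so far: [3]
unit clause [5] forces x5=T; simplify:
  satisfied 1 clause(s); 2 remain; assigned so far: [3, 5]
unit clause [-1] forces x1=F; simplify:
  satisfied 1 clause(s); 1 remain; assigned so far: [1, 3, 5]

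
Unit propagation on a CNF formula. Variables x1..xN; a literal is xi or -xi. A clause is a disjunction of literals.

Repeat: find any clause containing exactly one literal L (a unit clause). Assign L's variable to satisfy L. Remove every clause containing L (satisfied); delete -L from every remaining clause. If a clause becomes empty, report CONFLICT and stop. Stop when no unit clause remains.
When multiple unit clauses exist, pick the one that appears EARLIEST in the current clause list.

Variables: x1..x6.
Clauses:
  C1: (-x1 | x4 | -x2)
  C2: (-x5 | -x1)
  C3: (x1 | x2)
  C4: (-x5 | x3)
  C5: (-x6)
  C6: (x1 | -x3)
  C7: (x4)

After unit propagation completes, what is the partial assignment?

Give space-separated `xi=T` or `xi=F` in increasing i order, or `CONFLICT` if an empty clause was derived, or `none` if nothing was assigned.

unit clause [-6] forces x6=F; simplify:
  satisfied 1 clause(s); 6 remain; assigned so far: [6]
unit clause [4] forces x4=T; simplify:
  satisfied 2 clause(s); 4 remain; assigned so far: [4, 6]

Answer: x4=T x6=F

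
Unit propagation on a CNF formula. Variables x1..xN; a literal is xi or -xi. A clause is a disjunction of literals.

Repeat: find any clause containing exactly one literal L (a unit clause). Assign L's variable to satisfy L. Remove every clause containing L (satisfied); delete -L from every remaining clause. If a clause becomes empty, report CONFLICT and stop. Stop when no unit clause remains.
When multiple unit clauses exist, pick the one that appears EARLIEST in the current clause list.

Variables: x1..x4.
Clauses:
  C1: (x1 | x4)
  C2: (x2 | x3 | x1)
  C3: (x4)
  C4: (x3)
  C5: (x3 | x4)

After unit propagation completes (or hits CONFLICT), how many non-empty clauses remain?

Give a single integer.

unit clause [4] forces x4=T; simplify:
  satisfied 3 clause(s); 2 remain; assigned so far: [4]
unit clause [3] forces x3=T; simplify:
  satisfied 2 clause(s); 0 remain; assigned so far: [3, 4]

Answer: 0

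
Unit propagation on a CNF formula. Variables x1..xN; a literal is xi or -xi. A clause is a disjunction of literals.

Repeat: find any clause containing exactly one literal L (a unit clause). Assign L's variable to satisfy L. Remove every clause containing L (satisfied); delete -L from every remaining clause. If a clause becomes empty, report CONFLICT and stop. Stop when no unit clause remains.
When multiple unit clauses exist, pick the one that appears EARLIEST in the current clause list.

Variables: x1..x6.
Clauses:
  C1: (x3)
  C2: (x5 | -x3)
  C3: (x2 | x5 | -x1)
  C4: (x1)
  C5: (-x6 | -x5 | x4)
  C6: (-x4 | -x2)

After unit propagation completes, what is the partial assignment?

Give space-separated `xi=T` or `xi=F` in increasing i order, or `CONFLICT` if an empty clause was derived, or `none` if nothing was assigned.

Answer: x1=T x3=T x5=T

Derivation:
unit clause [3] forces x3=T; simplify:
  drop -3 from [5, -3] -> [5]
  satisfied 1 clause(s); 5 remain; assigned so far: [3]
unit clause [5] forces x5=T; simplify:
  drop -5 from [-6, -5, 4] -> [-6, 4]
  satisfied 2 clause(s); 3 remain; assigned so far: [3, 5]
unit clause [1] forces x1=T; simplify:
  satisfied 1 clause(s); 2 remain; assigned so far: [1, 3, 5]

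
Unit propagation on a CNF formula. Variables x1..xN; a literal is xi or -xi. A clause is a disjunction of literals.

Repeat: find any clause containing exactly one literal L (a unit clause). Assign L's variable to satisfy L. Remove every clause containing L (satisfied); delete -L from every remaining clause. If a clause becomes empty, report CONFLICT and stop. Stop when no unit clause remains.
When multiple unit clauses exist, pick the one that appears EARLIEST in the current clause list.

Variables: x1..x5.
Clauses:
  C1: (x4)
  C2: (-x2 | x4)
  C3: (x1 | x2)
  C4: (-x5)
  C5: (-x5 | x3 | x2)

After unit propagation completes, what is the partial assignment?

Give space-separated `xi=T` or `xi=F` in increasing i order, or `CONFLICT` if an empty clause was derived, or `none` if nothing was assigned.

Answer: x4=T x5=F

Derivation:
unit clause [4] forces x4=T; simplify:
  satisfied 2 clause(s); 3 remain; assigned so far: [4]
unit clause [-5] forces x5=F; simplify:
  satisfied 2 clause(s); 1 remain; assigned so far: [4, 5]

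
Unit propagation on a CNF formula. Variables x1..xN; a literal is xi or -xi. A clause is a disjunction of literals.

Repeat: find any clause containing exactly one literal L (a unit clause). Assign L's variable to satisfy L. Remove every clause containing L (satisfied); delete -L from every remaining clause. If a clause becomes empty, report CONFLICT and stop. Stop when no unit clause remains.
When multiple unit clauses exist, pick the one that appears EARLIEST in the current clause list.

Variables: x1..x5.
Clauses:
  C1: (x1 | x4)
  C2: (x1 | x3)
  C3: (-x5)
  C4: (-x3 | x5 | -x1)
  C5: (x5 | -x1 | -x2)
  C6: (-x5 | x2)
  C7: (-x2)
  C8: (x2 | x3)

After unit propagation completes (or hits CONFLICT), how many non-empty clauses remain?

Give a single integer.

unit clause [-5] forces x5=F; simplify:
  drop 5 from [-3, 5, -1] -> [-3, -1]
  drop 5 from [5, -1, -2] -> [-1, -2]
  satisfied 2 clause(s); 6 remain; assigned so far: [5]
unit clause [-2] forces x2=F; simplify:
  drop 2 from [2, 3] -> [3]
  satisfied 2 clause(s); 4 remain; assigned so far: [2, 5]
unit clause [3] forces x3=T; simplify:
  drop -3 from [-3, -1] -> [-1]
  satisfied 2 clause(s); 2 remain; assigned so far: [2, 3, 5]
unit clause [-1] forces x1=F; simplify:
  drop 1 from [1, 4] -> [4]
  satisfied 1 clause(s); 1 remain; assigned so far: [1, 2, 3, 5]
unit clause [4] forces x4=T; simplify:
  satisfied 1 clause(s); 0 remain; assigned so far: [1, 2, 3, 4, 5]

Answer: 0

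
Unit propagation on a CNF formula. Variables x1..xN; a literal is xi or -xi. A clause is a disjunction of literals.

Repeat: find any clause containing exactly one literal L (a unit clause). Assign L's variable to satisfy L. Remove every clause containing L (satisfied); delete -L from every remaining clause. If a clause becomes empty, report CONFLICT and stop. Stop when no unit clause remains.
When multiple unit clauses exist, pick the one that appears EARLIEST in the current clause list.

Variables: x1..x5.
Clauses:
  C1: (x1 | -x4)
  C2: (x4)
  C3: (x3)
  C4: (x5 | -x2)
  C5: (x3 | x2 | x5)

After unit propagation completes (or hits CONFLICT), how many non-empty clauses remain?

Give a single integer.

unit clause [4] forces x4=T; simplify:
  drop -4 from [1, -4] -> [1]
  satisfied 1 clause(s); 4 remain; assigned so far: [4]
unit clause [1] forces x1=T; simplify:
  satisfied 1 clause(s); 3 remain; assigned so far: [1, 4]
unit clause [3] forces x3=T; simplify:
  satisfied 2 clause(s); 1 remain; assigned so far: [1, 3, 4]

Answer: 1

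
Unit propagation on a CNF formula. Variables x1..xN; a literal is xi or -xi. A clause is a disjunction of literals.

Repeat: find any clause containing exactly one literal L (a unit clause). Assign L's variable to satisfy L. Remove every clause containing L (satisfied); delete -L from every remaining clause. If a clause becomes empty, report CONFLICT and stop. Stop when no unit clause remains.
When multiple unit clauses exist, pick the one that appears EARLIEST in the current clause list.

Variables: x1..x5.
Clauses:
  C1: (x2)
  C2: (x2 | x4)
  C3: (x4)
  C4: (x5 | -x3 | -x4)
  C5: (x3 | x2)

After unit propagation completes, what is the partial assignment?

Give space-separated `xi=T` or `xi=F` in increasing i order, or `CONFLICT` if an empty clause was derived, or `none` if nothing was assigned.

unit clause [2] forces x2=T; simplify:
  satisfied 3 clause(s); 2 remain; assigned so far: [2]
unit clause [4] forces x4=T; simplify:
  drop -4 from [5, -3, -4] -> [5, -3]
  satisfied 1 clause(s); 1 remain; assigned so far: [2, 4]

Answer: x2=T x4=T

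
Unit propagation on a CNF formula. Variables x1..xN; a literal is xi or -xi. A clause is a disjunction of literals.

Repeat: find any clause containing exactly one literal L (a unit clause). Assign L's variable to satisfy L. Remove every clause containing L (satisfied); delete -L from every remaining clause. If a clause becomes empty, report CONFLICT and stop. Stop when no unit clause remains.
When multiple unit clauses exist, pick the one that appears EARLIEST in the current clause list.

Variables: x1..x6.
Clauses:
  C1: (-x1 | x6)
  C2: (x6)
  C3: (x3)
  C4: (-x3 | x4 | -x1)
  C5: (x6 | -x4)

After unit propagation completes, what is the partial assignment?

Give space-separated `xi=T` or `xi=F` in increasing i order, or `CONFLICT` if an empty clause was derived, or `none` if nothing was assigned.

unit clause [6] forces x6=T; simplify:
  satisfied 3 clause(s); 2 remain; assigned so far: [6]
unit clause [3] forces x3=T; simplify:
  drop -3 from [-3, 4, -1] -> [4, -1]
  satisfied 1 clause(s); 1 remain; assigned so far: [3, 6]

Answer: x3=T x6=T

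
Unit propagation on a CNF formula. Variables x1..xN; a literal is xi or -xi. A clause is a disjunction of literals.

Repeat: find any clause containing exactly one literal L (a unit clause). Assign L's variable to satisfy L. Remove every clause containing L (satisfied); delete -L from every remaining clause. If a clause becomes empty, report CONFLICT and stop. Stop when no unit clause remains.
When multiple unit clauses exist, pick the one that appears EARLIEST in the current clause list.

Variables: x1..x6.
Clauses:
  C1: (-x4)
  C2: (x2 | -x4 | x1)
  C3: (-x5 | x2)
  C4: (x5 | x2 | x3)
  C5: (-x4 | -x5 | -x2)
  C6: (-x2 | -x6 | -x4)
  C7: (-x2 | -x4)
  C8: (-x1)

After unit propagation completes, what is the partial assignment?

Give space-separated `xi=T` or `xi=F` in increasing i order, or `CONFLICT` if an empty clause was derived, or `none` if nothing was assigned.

unit clause [-4] forces x4=F; simplify:
  satisfied 5 clause(s); 3 remain; assigned so far: [4]
unit clause [-1] forces x1=F; simplify:
  satisfied 1 clause(s); 2 remain; assigned so far: [1, 4]

Answer: x1=F x4=F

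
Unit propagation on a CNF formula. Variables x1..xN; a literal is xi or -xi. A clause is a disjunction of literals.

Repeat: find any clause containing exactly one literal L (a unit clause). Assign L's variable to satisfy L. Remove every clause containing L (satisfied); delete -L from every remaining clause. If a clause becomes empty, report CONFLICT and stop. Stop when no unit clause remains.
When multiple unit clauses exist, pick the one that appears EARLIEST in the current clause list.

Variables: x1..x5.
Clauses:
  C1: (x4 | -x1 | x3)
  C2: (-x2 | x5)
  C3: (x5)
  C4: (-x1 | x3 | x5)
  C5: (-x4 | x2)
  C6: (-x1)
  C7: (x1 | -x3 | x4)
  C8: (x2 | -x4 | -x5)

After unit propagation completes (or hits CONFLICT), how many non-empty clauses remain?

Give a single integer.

unit clause [5] forces x5=T; simplify:
  drop -5 from [2, -4, -5] -> [2, -4]
  satisfied 3 clause(s); 5 remain; assigned so far: [5]
unit clause [-1] forces x1=F; simplify:
  drop 1 from [1, -3, 4] -> [-3, 4]
  satisfied 2 clause(s); 3 remain; assigned so far: [1, 5]

Answer: 3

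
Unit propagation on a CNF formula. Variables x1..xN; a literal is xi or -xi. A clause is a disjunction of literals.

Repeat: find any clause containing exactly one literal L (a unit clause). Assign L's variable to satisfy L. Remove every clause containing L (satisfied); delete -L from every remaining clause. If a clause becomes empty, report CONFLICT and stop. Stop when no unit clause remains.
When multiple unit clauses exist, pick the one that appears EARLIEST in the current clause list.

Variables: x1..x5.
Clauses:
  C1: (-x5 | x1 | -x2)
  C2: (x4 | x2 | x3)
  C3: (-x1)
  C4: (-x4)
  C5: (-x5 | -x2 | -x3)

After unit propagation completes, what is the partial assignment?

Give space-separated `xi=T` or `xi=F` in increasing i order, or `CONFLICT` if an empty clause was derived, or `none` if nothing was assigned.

unit clause [-1] forces x1=F; simplify:
  drop 1 from [-5, 1, -2] -> [-5, -2]
  satisfied 1 clause(s); 4 remain; assigned so far: [1]
unit clause [-4] forces x4=F; simplify:
  drop 4 from [4, 2, 3] -> [2, 3]
  satisfied 1 clause(s); 3 remain; assigned so far: [1, 4]

Answer: x1=F x4=F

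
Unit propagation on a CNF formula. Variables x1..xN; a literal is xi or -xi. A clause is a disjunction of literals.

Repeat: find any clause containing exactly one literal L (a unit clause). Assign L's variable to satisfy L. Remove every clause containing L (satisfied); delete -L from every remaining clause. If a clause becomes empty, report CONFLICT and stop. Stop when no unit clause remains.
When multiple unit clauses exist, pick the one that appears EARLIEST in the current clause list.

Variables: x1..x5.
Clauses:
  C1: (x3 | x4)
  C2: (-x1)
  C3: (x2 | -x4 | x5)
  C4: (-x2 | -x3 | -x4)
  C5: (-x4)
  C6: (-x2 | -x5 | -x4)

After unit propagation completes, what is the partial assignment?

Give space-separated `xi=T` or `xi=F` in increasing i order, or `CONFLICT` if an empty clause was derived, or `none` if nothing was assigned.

unit clause [-1] forces x1=F; simplify:
  satisfied 1 clause(s); 5 remain; assigned so far: [1]
unit clause [-4] forces x4=F; simplify:
  drop 4 from [3, 4] -> [3]
  satisfied 4 clause(s); 1 remain; assigned so far: [1, 4]
unit clause [3] forces x3=T; simplify:
  satisfied 1 clause(s); 0 remain; assigned so far: [1, 3, 4]

Answer: x1=F x3=T x4=F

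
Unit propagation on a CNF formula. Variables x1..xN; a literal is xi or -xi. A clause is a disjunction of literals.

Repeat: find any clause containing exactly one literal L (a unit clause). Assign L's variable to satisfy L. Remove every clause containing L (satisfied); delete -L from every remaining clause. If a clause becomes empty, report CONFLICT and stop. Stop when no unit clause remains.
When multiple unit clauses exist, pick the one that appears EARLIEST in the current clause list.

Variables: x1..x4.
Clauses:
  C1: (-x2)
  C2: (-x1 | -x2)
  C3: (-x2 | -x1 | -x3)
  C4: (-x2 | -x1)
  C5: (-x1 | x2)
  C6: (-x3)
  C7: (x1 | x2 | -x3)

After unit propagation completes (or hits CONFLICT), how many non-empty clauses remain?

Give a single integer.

Answer: 0

Derivation:
unit clause [-2] forces x2=F; simplify:
  drop 2 from [-1, 2] -> [-1]
  drop 2 from [1, 2, -3] -> [1, -3]
  satisfied 4 clause(s); 3 remain; assigned so far: [2]
unit clause [-1] forces x1=F; simplify:
  drop 1 from [1, -3] -> [-3]
  satisfied 1 clause(s); 2 remain; assigned so far: [1, 2]
unit clause [-3] forces x3=F; simplify:
  satisfied 2 clause(s); 0 remain; assigned so far: [1, 2, 3]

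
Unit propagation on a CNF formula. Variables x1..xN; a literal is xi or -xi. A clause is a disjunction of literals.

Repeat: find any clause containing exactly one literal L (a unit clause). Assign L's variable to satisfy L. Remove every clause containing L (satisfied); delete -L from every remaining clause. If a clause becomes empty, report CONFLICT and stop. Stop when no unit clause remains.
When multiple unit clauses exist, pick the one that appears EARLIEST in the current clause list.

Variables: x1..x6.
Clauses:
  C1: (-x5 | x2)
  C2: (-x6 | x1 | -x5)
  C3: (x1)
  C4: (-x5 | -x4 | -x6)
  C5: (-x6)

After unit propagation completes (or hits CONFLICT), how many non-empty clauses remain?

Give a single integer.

unit clause [1] forces x1=T; simplify:
  satisfied 2 clause(s); 3 remain; assigned so far: [1]
unit clause [-6] forces x6=F; simplify:
  satisfied 2 clause(s); 1 remain; assigned so far: [1, 6]

Answer: 1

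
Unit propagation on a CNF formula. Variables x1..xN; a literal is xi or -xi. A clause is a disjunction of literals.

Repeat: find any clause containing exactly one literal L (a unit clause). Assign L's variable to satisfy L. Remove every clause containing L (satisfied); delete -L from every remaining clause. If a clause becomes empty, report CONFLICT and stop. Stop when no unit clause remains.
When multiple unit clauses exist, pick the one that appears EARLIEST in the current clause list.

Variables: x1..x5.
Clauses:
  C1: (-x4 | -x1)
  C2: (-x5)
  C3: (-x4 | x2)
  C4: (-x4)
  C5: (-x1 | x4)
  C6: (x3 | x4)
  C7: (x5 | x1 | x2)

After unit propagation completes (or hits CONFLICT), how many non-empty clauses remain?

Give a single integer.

Answer: 0

Derivation:
unit clause [-5] forces x5=F; simplify:
  drop 5 from [5, 1, 2] -> [1, 2]
  satisfied 1 clause(s); 6 remain; assigned so far: [5]
unit clause [-4] forces x4=F; simplify:
  drop 4 from [-1, 4] -> [-1]
  drop 4 from [3, 4] -> [3]
  satisfied 3 clause(s); 3 remain; assigned so far: [4, 5]
unit clause [-1] forces x1=F; simplify:
  drop 1 from [1, 2] -> [2]
  satisfied 1 clause(s); 2 remain; assigned so far: [1, 4, 5]
unit clause [3] forces x3=T; simplify:
  satisfied 1 clause(s); 1 remain; assigned so far: [1, 3, 4, 5]
unit clause [2] forces x2=T; simplify:
  satisfied 1 clause(s); 0 remain; assigned so far: [1, 2, 3, 4, 5]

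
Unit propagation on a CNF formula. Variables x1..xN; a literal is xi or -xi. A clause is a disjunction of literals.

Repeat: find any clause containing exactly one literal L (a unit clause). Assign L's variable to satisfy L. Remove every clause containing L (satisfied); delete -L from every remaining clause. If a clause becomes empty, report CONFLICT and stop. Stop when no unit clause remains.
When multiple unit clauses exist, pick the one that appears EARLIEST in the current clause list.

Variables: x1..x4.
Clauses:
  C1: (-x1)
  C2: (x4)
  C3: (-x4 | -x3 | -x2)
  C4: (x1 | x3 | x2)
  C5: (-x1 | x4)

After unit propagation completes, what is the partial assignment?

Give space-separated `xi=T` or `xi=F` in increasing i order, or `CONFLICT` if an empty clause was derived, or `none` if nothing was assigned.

Answer: x1=F x4=T

Derivation:
unit clause [-1] forces x1=F; simplify:
  drop 1 from [1, 3, 2] -> [3, 2]
  satisfied 2 clause(s); 3 remain; assigned so far: [1]
unit clause [4] forces x4=T; simplify:
  drop -4 from [-4, -3, -2] -> [-3, -2]
  satisfied 1 clause(s); 2 remain; assigned so far: [1, 4]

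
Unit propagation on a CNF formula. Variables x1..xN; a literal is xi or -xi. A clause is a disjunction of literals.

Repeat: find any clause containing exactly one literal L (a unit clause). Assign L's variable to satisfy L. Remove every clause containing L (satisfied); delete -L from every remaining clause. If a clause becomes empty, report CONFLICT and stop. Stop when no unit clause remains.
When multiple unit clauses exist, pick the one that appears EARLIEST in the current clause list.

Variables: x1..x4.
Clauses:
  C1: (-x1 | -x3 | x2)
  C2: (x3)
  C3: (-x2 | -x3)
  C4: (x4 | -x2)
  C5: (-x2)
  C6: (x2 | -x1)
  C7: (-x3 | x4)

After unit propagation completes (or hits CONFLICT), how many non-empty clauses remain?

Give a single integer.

Answer: 0

Derivation:
unit clause [3] forces x3=T; simplify:
  drop -3 from [-1, -3, 2] -> [-1, 2]
  drop -3 from [-2, -3] -> [-2]
  drop -3 from [-3, 4] -> [4]
  satisfied 1 clause(s); 6 remain; assigned so far: [3]
unit clause [-2] forces x2=F; simplify:
  drop 2 from [-1, 2] -> [-1]
  drop 2 from [2, -1] -> [-1]
  satisfied 3 clause(s); 3 remain; assigned so far: [2, 3]
unit clause [-1] forces x1=F; simplify:
  satisfied 2 clause(s); 1 remain; assigned so far: [1, 2, 3]
unit clause [4] forces x4=T; simplify:
  satisfied 1 clause(s); 0 remain; assigned so far: [1, 2, 3, 4]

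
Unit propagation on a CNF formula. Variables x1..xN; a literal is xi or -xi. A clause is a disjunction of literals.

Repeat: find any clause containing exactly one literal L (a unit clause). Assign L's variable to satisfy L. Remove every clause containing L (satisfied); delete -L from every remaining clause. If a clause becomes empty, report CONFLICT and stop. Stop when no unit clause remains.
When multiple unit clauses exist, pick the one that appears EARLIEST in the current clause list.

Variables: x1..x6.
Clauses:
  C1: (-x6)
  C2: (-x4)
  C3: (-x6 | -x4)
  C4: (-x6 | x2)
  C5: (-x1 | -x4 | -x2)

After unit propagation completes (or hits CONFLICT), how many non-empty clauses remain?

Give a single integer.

Answer: 0

Derivation:
unit clause [-6] forces x6=F; simplify:
  satisfied 3 clause(s); 2 remain; assigned so far: [6]
unit clause [-4] forces x4=F; simplify:
  satisfied 2 clause(s); 0 remain; assigned so far: [4, 6]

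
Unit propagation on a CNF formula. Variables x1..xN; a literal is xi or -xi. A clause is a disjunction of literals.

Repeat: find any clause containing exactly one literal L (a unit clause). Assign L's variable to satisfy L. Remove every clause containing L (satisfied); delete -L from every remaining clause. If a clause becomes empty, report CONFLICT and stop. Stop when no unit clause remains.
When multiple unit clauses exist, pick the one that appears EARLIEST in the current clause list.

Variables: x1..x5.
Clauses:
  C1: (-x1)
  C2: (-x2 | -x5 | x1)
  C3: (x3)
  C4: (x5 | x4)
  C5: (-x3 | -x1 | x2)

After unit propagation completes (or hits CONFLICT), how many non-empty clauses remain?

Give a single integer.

Answer: 2

Derivation:
unit clause [-1] forces x1=F; simplify:
  drop 1 from [-2, -5, 1] -> [-2, -5]
  satisfied 2 clause(s); 3 remain; assigned so far: [1]
unit clause [3] forces x3=T; simplify:
  satisfied 1 clause(s); 2 remain; assigned so far: [1, 3]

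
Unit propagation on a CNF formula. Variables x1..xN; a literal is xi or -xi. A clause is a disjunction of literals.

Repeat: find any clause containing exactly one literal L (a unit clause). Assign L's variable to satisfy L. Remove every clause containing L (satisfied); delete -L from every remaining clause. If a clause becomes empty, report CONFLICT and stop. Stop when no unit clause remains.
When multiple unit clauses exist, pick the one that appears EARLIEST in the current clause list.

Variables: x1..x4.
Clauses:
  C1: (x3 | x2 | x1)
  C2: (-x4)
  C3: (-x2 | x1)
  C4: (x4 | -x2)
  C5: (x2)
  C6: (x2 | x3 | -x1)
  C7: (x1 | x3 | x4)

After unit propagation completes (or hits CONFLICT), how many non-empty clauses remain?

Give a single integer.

unit clause [-4] forces x4=F; simplify:
  drop 4 from [4, -2] -> [-2]
  drop 4 from [1, 3, 4] -> [1, 3]
  satisfied 1 clause(s); 6 remain; assigned so far: [4]
unit clause [-2] forces x2=F; simplify:
  drop 2 from [3, 2, 1] -> [3, 1]
  drop 2 from [2] -> [] (empty!)
  drop 2 from [2, 3, -1] -> [3, -1]
  satisfied 2 clause(s); 4 remain; assigned so far: [2, 4]
CONFLICT (empty clause)

Answer: 3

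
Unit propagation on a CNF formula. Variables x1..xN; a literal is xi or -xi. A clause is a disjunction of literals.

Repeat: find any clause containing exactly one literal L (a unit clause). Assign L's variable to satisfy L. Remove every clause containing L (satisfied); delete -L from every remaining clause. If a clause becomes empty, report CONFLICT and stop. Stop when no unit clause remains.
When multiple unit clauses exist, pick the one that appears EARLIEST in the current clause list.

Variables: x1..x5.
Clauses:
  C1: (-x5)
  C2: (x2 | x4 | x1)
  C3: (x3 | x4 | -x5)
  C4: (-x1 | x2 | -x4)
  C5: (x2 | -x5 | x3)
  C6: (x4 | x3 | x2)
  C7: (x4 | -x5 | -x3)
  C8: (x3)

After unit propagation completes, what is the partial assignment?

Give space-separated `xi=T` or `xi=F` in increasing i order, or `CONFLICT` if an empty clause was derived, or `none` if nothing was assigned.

unit clause [-5] forces x5=F; simplify:
  satisfied 4 clause(s); 4 remain; assigned so far: [5]
unit clause [3] forces x3=T; simplify:
  satisfied 2 clause(s); 2 remain; assigned so far: [3, 5]

Answer: x3=T x5=F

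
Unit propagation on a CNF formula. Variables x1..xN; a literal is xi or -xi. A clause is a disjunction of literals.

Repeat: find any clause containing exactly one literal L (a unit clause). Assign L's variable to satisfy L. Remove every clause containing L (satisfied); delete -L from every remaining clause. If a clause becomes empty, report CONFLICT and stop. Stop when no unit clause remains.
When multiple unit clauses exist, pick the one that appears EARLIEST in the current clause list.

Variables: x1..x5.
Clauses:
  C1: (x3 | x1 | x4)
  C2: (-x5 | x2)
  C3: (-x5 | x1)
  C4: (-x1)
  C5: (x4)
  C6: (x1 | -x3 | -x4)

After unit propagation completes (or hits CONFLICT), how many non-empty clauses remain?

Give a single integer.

unit clause [-1] forces x1=F; simplify:
  drop 1 from [3, 1, 4] -> [3, 4]
  drop 1 from [-5, 1] -> [-5]
  drop 1 from [1, -3, -4] -> [-3, -4]
  satisfied 1 clause(s); 5 remain; assigned so far: [1]
unit clause [-5] forces x5=F; simplify:
  satisfied 2 clause(s); 3 remain; assigned so far: [1, 5]
unit clause [4] forces x4=T; simplify:
  drop -4 from [-3, -4] -> [-3]
  satisfied 2 clause(s); 1 remain; assigned so far: [1, 4, 5]
unit clause [-3] forces x3=F; simplify:
  satisfied 1 clause(s); 0 remain; assigned so far: [1, 3, 4, 5]

Answer: 0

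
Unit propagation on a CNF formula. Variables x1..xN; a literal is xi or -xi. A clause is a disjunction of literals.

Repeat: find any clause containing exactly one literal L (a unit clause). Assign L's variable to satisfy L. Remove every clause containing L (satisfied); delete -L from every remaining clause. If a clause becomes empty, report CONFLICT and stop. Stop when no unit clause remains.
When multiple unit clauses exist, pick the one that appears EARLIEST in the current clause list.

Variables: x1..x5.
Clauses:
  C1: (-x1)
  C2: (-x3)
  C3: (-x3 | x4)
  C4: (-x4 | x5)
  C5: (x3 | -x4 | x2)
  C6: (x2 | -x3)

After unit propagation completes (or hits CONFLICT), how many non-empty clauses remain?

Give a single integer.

Answer: 2

Derivation:
unit clause [-1] forces x1=F; simplify:
  satisfied 1 clause(s); 5 remain; assigned so far: [1]
unit clause [-3] forces x3=F; simplify:
  drop 3 from [3, -4, 2] -> [-4, 2]
  satisfied 3 clause(s); 2 remain; assigned so far: [1, 3]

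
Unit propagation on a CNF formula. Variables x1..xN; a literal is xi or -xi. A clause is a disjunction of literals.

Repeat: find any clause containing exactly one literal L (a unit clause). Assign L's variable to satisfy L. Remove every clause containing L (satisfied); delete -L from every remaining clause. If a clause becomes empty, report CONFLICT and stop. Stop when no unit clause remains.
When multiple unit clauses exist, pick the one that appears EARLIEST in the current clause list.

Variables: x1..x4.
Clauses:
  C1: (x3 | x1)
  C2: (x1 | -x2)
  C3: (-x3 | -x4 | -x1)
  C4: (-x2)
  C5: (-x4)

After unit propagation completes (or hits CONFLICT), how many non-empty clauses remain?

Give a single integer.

unit clause [-2] forces x2=F; simplify:
  satisfied 2 clause(s); 3 remain; assigned so far: [2]
unit clause [-4] forces x4=F; simplify:
  satisfied 2 clause(s); 1 remain; assigned so far: [2, 4]

Answer: 1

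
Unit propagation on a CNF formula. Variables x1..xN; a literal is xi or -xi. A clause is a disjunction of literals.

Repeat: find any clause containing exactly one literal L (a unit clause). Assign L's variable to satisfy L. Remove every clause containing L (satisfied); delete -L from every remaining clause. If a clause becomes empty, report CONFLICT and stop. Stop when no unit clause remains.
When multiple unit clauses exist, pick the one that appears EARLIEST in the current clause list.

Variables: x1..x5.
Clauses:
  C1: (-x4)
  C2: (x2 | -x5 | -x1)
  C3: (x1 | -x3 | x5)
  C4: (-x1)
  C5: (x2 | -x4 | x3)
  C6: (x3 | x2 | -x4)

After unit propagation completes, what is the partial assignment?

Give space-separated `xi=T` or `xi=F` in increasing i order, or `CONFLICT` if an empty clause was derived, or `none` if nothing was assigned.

unit clause [-4] forces x4=F; simplify:
  satisfied 3 clause(s); 3 remain; assigned so far: [4]
unit clause [-1] forces x1=F; simplify:
  drop 1 from [1, -3, 5] -> [-3, 5]
  satisfied 2 clause(s); 1 remain; assigned so far: [1, 4]

Answer: x1=F x4=F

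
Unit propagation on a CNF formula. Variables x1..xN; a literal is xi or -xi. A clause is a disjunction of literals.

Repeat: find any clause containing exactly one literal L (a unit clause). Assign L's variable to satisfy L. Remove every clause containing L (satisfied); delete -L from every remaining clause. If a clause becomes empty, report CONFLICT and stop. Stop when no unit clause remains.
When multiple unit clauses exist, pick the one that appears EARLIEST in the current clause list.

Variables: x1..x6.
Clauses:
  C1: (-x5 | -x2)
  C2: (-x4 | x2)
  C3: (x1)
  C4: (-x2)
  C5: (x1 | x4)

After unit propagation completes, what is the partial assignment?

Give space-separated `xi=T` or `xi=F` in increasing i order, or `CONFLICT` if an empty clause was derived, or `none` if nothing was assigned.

unit clause [1] forces x1=T; simplify:
  satisfied 2 clause(s); 3 remain; assigned so far: [1]
unit clause [-2] forces x2=F; simplify:
  drop 2 from [-4, 2] -> [-4]
  satisfied 2 clause(s); 1 remain; assigned so far: [1, 2]
unit clause [-4] forces x4=F; simplify:
  satisfied 1 clause(s); 0 remain; assigned so far: [1, 2, 4]

Answer: x1=T x2=F x4=F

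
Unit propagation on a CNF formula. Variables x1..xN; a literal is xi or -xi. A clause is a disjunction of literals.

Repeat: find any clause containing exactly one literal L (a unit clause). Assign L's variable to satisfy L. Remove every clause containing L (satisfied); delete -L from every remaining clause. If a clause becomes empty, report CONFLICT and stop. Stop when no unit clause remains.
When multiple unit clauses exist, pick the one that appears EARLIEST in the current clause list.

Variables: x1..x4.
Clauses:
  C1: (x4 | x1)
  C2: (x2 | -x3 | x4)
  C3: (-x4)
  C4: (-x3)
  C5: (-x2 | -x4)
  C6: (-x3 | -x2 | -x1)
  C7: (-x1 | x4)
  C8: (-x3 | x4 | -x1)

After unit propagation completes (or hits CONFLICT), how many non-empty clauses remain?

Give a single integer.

Answer: 4

Derivation:
unit clause [-4] forces x4=F; simplify:
  drop 4 from [4, 1] -> [1]
  drop 4 from [2, -3, 4] -> [2, -3]
  drop 4 from [-1, 4] -> [-1]
  drop 4 from [-3, 4, -1] -> [-3, -1]
  satisfied 2 clause(s); 6 remain; assigned so far: [4]
unit clause [1] forces x1=T; simplify:
  drop -1 from [-3, -2, -1] -> [-3, -2]
  drop -1 from [-1] -> [] (empty!)
  drop -1 from [-3, -1] -> [-3]
  satisfied 1 clause(s); 5 remain; assigned so far: [1, 4]
CONFLICT (empty clause)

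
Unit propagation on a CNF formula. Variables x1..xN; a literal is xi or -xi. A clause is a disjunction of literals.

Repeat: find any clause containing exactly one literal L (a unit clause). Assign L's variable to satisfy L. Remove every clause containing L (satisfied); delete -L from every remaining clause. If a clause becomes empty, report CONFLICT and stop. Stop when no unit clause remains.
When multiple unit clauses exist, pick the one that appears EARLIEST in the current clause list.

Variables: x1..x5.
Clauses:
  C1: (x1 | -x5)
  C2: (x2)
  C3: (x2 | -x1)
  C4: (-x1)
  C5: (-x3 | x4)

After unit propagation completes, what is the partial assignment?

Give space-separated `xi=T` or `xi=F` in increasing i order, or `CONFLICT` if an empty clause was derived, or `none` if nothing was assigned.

Answer: x1=F x2=T x5=F

Derivation:
unit clause [2] forces x2=T; simplify:
  satisfied 2 clause(s); 3 remain; assigned so far: [2]
unit clause [-1] forces x1=F; simplify:
  drop 1 from [1, -5] -> [-5]
  satisfied 1 clause(s); 2 remain; assigned so far: [1, 2]
unit clause [-5] forces x5=F; simplify:
  satisfied 1 clause(s); 1 remain; assigned so far: [1, 2, 5]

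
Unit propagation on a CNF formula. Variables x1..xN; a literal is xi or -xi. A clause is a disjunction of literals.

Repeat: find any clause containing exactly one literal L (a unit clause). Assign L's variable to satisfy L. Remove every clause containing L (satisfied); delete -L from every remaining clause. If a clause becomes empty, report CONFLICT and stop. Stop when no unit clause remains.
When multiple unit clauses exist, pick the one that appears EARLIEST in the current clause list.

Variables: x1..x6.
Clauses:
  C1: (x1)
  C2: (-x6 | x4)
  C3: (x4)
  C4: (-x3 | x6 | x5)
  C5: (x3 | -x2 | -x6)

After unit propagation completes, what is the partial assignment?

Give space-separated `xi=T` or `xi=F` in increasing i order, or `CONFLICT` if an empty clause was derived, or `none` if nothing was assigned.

unit clause [1] forces x1=T; simplify:
  satisfied 1 clause(s); 4 remain; assigned so far: [1]
unit clause [4] forces x4=T; simplify:
  satisfied 2 clause(s); 2 remain; assigned so far: [1, 4]

Answer: x1=T x4=T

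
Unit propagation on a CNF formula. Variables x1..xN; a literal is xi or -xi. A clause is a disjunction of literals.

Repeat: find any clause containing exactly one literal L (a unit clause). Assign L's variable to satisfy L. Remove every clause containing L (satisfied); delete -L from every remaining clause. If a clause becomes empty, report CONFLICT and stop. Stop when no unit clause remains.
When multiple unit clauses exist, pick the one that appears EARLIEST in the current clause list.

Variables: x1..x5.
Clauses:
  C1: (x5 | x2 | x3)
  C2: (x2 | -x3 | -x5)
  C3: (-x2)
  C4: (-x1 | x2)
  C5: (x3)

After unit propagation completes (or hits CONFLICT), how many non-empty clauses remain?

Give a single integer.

Answer: 0

Derivation:
unit clause [-2] forces x2=F; simplify:
  drop 2 from [5, 2, 3] -> [5, 3]
  drop 2 from [2, -3, -5] -> [-3, -5]
  drop 2 from [-1, 2] -> [-1]
  satisfied 1 clause(s); 4 remain; assigned so far: [2]
unit clause [-1] forces x1=F; simplify:
  satisfied 1 clause(s); 3 remain; assigned so far: [1, 2]
unit clause [3] forces x3=T; simplify:
  drop -3 from [-3, -5] -> [-5]
  satisfied 2 clause(s); 1 remain; assigned so far: [1, 2, 3]
unit clause [-5] forces x5=F; simplify:
  satisfied 1 clause(s); 0 remain; assigned so far: [1, 2, 3, 5]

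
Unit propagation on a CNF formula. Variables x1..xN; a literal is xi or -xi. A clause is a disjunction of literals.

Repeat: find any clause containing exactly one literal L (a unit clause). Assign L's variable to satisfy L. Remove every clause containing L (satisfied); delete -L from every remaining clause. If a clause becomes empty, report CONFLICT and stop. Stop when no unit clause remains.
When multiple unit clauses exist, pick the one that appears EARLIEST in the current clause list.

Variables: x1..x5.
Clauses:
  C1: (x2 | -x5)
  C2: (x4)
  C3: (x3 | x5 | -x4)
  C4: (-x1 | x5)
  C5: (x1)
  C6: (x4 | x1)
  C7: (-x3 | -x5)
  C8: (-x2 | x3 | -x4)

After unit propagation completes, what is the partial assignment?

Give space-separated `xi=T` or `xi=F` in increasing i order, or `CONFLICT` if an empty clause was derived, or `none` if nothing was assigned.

unit clause [4] forces x4=T; simplify:
  drop -4 from [3, 5, -4] -> [3, 5]
  drop -4 from [-2, 3, -4] -> [-2, 3]
  satisfied 2 clause(s); 6 remain; assigned so far: [4]
unit clause [1] forces x1=T; simplify:
  drop -1 from [-1, 5] -> [5]
  satisfied 1 clause(s); 5 remain; assigned so far: [1, 4]
unit clause [5] forces x5=T; simplify:
  drop -5 from [2, -5] -> [2]
  drop -5 from [-3, -5] -> [-3]
  satisfied 2 clause(s); 3 remain; assigned so far: [1, 4, 5]
unit clause [2] forces x2=T; simplify:
  drop -2 from [-2, 3] -> [3]
  satisfied 1 clause(s); 2 remain; assigned so far: [1, 2, 4, 5]
unit clause [-3] forces x3=F; simplify:
  drop 3 from [3] -> [] (empty!)
  satisfied 1 clause(s); 1 remain; assigned so far: [1, 2, 3, 4, 5]
CONFLICT (empty clause)

Answer: CONFLICT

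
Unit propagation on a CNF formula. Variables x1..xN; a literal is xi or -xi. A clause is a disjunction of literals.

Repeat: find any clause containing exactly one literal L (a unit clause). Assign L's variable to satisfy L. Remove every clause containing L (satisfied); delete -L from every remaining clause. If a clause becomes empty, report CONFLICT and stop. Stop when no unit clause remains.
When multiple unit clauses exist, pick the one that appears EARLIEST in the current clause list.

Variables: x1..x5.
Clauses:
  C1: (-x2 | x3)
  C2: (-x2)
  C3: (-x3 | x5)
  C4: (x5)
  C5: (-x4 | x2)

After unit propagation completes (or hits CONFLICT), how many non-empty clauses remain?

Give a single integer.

unit clause [-2] forces x2=F; simplify:
  drop 2 from [-4, 2] -> [-4]
  satisfied 2 clause(s); 3 remain; assigned so far: [2]
unit clause [5] forces x5=T; simplify:
  satisfied 2 clause(s); 1 remain; assigned so far: [2, 5]
unit clause [-4] forces x4=F; simplify:
  satisfied 1 clause(s); 0 remain; assigned so far: [2, 4, 5]

Answer: 0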